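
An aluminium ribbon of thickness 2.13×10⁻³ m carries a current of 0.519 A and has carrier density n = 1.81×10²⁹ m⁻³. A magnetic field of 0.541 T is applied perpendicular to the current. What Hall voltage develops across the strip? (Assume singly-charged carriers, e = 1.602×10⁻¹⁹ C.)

V_H ≈ 4.55×10⁻⁹ V

V_H = IB/(n e t).
V_H = (0.519)(0.541)/((1.81×10²⁹)(1.602×10⁻¹⁹)(2.13×10⁻³)) ≈ 4.55×10⁻⁹ V.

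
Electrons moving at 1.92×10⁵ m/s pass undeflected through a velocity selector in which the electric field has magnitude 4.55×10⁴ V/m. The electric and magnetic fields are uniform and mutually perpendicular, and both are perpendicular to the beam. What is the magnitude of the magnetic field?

B = 0.237 T

Balance of forces in the selector: qE = qvB ⇒ B = E/v.
B = 4.55×10⁴/1.92×10⁵ = 0.237 T.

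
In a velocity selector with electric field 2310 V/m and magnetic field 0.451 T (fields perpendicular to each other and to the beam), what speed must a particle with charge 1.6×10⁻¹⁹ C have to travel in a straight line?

v = 5120 m/s

Straight-line motion ⇒ electric and magnetic forces cancel, so E = vB.
v = E/B = 2310/0.451 = 5120 m/s.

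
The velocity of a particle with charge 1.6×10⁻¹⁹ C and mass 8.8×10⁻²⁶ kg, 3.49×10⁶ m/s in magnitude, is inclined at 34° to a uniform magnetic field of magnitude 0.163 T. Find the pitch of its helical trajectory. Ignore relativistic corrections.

v∥ = v cosθ = 3.49×10⁶·cos34° ≈ 2.893×10⁶ m/s.
T = 2πm/(|q|B) = 2π(8.8×10⁻²⁶)/((1.6×10⁻¹⁹)(0.163)) ≈ 2.120×10⁻⁵ s.
pitch = v∥ T = (2.893×10⁶)(2.120×10⁻⁵) ≈ 61.3 m.

p ≈ 61.3 m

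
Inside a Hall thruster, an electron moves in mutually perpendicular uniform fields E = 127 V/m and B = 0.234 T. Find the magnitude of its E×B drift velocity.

The E×B drift speed is v_d = E/B.
v_d = 127/0.234 = 543 m/s.

v_d ≈ 543 m/s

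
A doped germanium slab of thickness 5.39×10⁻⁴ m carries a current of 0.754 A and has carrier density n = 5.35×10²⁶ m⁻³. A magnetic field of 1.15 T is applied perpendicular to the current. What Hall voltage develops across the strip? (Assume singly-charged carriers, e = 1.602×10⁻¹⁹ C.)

V_H ≈ 1.88×10⁻⁵ V

V_H = IB/(n e t).
V_H = (0.754)(1.15)/((5.35×10²⁶)(1.602×10⁻¹⁹)(5.39×10⁻⁴)) ≈ 1.88×10⁻⁵ V.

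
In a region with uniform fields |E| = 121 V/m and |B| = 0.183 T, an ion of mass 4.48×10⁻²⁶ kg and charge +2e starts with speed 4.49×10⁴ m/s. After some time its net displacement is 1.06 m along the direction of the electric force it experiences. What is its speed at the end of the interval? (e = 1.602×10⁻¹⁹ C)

B does no work; ΔKE = |q|E d.
½mv_f² = ½mv₀² + |q|Ed = ½(4.48×10⁻²⁶)(4.49×10⁴)² + (3.204×10⁻¹⁹)(121)(1.06) ≈ 4.516×10⁻¹⁷ J + 4.109×10⁻¹⁷ J ≈ 8.625×10⁻¹⁷ J.
v_f = √(2·8.625×10⁻¹⁷/4.48×10⁻²⁶) ≈ 6.21×10⁴ m/s.

v_f ≈ 6.21×10⁴ m/s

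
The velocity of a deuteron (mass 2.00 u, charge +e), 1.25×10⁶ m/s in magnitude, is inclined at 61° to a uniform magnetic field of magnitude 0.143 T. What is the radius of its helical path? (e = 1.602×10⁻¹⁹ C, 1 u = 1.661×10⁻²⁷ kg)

v⊥ = v sinθ = 1.25×10⁶·sin61° ≈ 1.093×10⁶ m/s.
r = m v⊥/(|q|B) = (3.322×10⁻²⁷)(1.093×10⁶)/((1.602×10⁻¹⁹)(0.143)) ≈ 0.159 m.

r ≈ 0.159 m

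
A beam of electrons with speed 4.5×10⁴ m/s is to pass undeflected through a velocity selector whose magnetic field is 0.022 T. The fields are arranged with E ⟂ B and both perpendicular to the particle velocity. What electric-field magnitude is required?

E = 990 V/m

For straight-line motion qE = qvB, so E = vB.
E = 4.5×10⁴ × 0.022 = 990 V/m.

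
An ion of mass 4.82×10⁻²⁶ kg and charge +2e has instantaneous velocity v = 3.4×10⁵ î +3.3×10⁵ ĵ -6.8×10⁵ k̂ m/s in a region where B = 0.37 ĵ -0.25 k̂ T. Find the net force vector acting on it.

v×B = (1.69×10⁵, 8.50×10⁴, 1.26×10⁵) N/C.
F = q v×B = (3.204×10⁻¹⁹ C)·(1.69×10⁵, 8.50×10⁴, 1.26×10⁵) = (5.42×10⁻¹⁴, 2.72×10⁻¹⁴, 4.03×10⁻¹⁴) N.

F ≈ (5.42×10⁻¹⁴, 2.72×10⁻¹⁴, 4.03×10⁻¹⁴) N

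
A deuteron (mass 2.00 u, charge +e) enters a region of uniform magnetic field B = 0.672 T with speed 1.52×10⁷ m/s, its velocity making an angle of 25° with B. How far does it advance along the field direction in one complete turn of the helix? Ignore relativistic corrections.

v∥ = v cosθ = 1.52×10⁷·cos25° ≈ 1.378×10⁷ m/s.
T = 2πm/(|q|B) = 2π(3.322×10⁻²⁷)/((1.602×10⁻¹⁹)(0.672)) ≈ 1.939×10⁻⁷ s.
pitch = v∥ T = (1.378×10⁷)(1.939×10⁻⁷) ≈ 2.67 m.

p ≈ 2.67 m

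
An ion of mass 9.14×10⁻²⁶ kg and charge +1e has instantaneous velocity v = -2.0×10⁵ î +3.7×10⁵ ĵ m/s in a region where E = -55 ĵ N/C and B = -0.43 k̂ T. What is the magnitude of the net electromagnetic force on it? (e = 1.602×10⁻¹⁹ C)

v×B = (-1.59×10⁵, -8.60×10⁴, 0) N/C.
E + v×B = (-1.59×10⁵, -8.61×10⁴, 0) N/C.
F = q(E + v×B) = (1.602×10⁻¹⁹ C)·(-1.59×10⁵, -8.61×10⁴, 0) = (-2.55×10⁻¹⁴, -1.38×10⁻¹⁴, 0) N.
|F| = 2.90×10⁻¹⁴ N.

|F| ≈ 2.90×10⁻¹⁴ N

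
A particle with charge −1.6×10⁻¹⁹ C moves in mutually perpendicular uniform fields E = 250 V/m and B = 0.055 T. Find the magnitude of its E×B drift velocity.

In crossed fields the guiding centre drifts at v_d = |E×B|/B² = E/B, independent of charge and mass.
v_d = 250/0.055 = 4500 m/s.

v_d ≈ 4500 m/s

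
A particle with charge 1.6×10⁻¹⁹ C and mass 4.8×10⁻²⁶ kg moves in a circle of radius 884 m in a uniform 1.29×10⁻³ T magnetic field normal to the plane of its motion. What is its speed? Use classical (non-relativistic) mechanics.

v ≈ 3.80×10⁶ m/s

From |q|vB = mv²/r, v = |q|Br/m.
v = (1.6×10⁻¹⁹)(1.29×10⁻³)(884)/4.8×10⁻²⁶ ≈ 3.80×10⁶ m/s.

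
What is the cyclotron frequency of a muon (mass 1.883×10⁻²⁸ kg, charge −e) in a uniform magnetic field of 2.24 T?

f ≈ 3.03×10⁸ Hz

f = |q|B/(2πm).
f = (1.602×10⁻¹⁹)(2.24)/(2π·1.883×10⁻²⁸) ≈ 3.03×10⁸ Hz.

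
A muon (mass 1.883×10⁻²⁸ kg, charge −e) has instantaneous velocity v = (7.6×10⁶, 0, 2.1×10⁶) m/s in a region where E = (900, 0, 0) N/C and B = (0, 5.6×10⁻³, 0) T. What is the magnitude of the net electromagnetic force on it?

|F| ≈ 7.04×10⁻¹⁵ N

v×B = (-1.18×10⁴, 0, 4.26×10⁴) N/C.
E + v×B = (-1.09×10⁴, 0, 4.26×10⁴) N/C.
F = q(E + v×B) = (−1.602×10⁻¹⁹ C)·(-1.09×10⁴, 0, 4.26×10⁴) = (1.74×10⁻¹⁵, 0, -6.82×10⁻¹⁵) N.
|F| = 7.04×10⁻¹⁵ N.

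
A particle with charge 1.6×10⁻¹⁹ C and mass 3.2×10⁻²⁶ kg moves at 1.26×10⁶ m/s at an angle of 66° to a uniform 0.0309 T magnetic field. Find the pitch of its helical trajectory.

v∥ = v cosθ = 1.26×10⁶·cos66° ≈ 5.125×10⁵ m/s.
T = 2πm/(|q|B) = 2π(3.2×10⁻²⁶)/((1.6×10⁻¹⁹)(0.0309)) ≈ 4.067×10⁻⁵ s.
pitch = v∥ T = (5.125×10⁵)(4.067×10⁻⁵) ≈ 20.8 m.

p ≈ 20.8 m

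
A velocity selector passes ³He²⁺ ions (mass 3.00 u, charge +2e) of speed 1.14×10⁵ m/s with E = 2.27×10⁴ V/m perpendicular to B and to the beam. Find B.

Balance of forces in the selector: qE = qvB ⇒ B = E/v.
B = 2.27×10⁴/1.14×10⁵ = 0.199 T.

B = 0.199 T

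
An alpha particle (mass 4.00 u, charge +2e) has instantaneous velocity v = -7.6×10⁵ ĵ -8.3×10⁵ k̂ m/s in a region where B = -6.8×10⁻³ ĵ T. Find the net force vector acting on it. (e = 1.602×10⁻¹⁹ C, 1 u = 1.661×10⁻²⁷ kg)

F ≈ (-1.81×10⁻¹⁵, 0, 0) N

v×B = (-5640, 0, 0) N/C.
F = q v×B = (3.204×10⁻¹⁹ C)·(-5640, 0, 0) = (-1.81×10⁻¹⁵, 0, 0) N.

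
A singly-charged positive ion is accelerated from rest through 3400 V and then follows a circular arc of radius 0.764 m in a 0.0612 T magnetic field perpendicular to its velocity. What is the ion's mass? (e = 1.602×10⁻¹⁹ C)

Combine |q|V = ½mv² and r = mv/(|q|B): eliminate v to get m = qB²r²/(2V).
m = (1.602×10⁻¹⁹)(0.0612)²(0.764)²/(2·3400) ≈ 5.15×10⁻²⁶ kg.

m ≈ 5.15×10⁻²⁶ kg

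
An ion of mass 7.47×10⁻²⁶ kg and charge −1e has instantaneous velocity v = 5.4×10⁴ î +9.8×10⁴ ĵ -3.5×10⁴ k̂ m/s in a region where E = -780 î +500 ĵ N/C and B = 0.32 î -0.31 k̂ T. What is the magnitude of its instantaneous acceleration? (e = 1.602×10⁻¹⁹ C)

v×B = (-3.04×10⁴, 5540, -3.14×10⁴) N/C.
E + v×B = (-3.12×10⁴, 6040, -3.14×10⁴) N/C.
F = q(E + v×B) = (−1.602×10⁻¹⁹ C)·(-3.12×10⁴, 6040, -3.14×10⁴) = (4.99×10⁻¹⁵, -9.68×10⁻¹⁶, 5.02×10⁻¹⁵) N.
|a| = |F|/m = 7.148×10⁻¹⁵/7.47×10⁻²⁶ ≈ 9.57×10¹⁰ m/s².

|a| ≈ 9.57×10¹⁰ m/s²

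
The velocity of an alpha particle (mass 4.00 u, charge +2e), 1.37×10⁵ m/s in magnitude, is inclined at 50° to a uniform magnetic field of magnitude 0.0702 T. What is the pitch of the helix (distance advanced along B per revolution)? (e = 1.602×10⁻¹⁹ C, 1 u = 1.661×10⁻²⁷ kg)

p ≈ 0.163 m

v∥ = v cosθ = 1.37×10⁵·cos50° ≈ 8.806×10⁴ m/s.
T = 2πm/(|q|B) = 2π(6.644×10⁻²⁷)/((3.204×10⁻¹⁹)(0.0702)) ≈ 1.856×10⁻⁶ s.
pitch = v∥ T = (8.806×10⁴)(1.856×10⁻⁶) ≈ 0.163 m.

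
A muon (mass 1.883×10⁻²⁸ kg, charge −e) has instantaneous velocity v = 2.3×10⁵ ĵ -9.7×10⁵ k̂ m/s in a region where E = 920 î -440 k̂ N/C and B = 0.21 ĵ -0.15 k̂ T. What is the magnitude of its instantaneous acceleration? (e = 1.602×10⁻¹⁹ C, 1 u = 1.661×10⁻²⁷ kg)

|a| ≈ 1.45×10¹⁴ m/s²

v×B = (1.69×10⁵, 0, 0) N/C.
E + v×B = (1.70×10⁵, 0, -440) N/C.
F = q(E + v×B) = (−1.602×10⁻¹⁹ C)·(1.70×10⁵, 0, -440) = (-2.73×10⁻¹⁴, 0, 7.05×10⁻¹⁷) N.
|a| = |F|/m = 2.725×10⁻¹⁴/1.883×10⁻²⁸ ≈ 1.45×10¹⁴ m/s².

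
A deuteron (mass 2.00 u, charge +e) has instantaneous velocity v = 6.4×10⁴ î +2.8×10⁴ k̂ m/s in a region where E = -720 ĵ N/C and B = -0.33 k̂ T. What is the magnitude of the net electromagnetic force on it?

|F| ≈ 3.27×10⁻¹⁵ N

v×B = (0, 2.11×10⁴, 0) N/C.
E + v×B = (0, 2.04×10⁴, 0) N/C.
F = q(E + v×B) = (1.602×10⁻¹⁹ C)·(0, 2.04×10⁴, 0) = (0, 3.27×10⁻¹⁵, 0) N.
|F| = 3.27×10⁻¹⁵ N.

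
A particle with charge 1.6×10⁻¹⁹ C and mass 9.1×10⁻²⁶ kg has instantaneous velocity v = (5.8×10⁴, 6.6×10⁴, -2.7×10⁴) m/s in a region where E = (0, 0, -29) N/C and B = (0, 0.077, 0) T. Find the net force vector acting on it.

v×B = (2080, 0, 4470) N/C.
E + v×B = (2080, 0, 4440) N/C.
F = q(E + v×B) = (1.6×10⁻¹⁹ C)·(2080, 0, 4440) = (3.33×10⁻¹⁶, 0, 7.10×10⁻¹⁶) N.

F ≈ (3.33×10⁻¹⁶, 0, 7.10×10⁻¹⁶) N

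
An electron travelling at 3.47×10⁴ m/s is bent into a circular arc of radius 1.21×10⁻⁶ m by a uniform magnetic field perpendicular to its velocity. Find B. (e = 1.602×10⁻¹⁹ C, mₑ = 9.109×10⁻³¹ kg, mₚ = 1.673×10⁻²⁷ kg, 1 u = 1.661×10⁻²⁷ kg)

From |q|vB = mv²/r, B = mv/(|q|r).
B = (9.109×10⁻³¹)(3.47×10⁴)/((1.602×10⁻¹⁹)(1.21×10⁻⁶)) ≈ 0.163 T.

B ≈ 0.163 T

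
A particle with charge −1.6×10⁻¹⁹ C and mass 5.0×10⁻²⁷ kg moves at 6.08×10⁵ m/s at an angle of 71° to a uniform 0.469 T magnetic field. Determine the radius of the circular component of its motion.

v⊥ = v sinθ = 6.08×10⁵·sin71° ≈ 5.749×10⁵ m/s.
r = m v⊥/(|q|B) = (5.0×10⁻²⁷)(5.749×10⁵)/((1.6×10⁻¹⁹)(0.469)) ≈ 0.0383 m.

r ≈ 0.0383 m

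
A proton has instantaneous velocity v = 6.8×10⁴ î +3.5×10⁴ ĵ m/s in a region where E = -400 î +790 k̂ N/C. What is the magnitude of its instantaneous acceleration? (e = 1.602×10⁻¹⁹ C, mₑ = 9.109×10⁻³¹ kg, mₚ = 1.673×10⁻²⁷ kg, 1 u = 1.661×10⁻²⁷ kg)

|a| ≈ 8.48×10¹⁰ m/s²

Only an electric field acts, so F = qE = (1.602×10⁻¹⁹ C)·(-400, 0, 790) = (-6.41×10⁻¹⁷, 0, 1.27×10⁻¹⁶) N.
|a| = |F|/m = 1.419×10⁻¹⁶/1.673×10⁻²⁷ ≈ 8.48×10¹⁰ m/s².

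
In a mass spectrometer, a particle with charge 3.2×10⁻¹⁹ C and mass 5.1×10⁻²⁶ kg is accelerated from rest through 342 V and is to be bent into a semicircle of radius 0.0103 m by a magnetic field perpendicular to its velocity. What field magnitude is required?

v = √(2|q|V/m) = √(2·3.2×10⁻¹⁹·342/5.1×10⁻²⁶) ≈ 6.551×10⁴ m/s.
B = mv/(|q|r) = (5.1×10⁻²⁶)(6.551×10⁴)/((3.2×10⁻¹⁹)(0.0103)) ≈ 1.01 T.

B ≈ 1.01 T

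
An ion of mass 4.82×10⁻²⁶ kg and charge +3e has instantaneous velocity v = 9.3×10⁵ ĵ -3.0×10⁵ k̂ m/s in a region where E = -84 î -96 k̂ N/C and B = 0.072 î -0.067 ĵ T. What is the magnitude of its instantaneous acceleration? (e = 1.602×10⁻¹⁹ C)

v×B = (-2.01×10⁴, -2.16×10⁴, -6.70×10⁴) N/C.
E + v×B = (-2.02×10⁴, -2.16×10⁴, -6.71×10⁴) N/C.
F = q(E + v×B) = (4.806×10⁻¹⁹ C)·(-2.02×10⁴, -2.16×10⁴, -6.71×10⁴) = (-9.70×10⁻¹⁵, -1.04×10⁻¹⁴, -3.22×10⁻¹⁴) N.
|a| = |F|/m = 3.522×10⁻¹⁴/4.82×10⁻²⁶ ≈ 7.31×10¹¹ m/s².

|a| ≈ 7.31×10¹¹ m/s²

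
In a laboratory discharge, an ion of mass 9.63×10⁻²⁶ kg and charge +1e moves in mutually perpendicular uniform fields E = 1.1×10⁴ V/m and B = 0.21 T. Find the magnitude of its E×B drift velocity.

v_d ≈ 5.2×10⁴ m/s

The E×B drift speed is v_d = E/B.
v_d = 1.1×10⁴/0.21 = 5.2×10⁴ m/s.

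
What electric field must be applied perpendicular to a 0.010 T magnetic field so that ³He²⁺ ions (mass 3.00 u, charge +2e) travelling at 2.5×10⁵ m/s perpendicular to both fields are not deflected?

E = 2500 V/m

For straight-line motion qE = qvB, so E = vB.
E = 2.5×10⁵ × 0.010 = 2500 V/m.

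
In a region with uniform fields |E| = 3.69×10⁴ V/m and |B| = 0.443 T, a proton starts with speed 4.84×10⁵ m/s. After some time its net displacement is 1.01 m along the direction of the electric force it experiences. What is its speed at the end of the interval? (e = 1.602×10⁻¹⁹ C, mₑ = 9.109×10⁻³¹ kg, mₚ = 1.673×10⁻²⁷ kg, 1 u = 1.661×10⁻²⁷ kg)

B does no work; ΔKE = |q|E d.
½mv_f² = ½mv₀² + |q|Ed = ½(1.673×10⁻²⁷)(4.84×10⁵)² + (1.602×10⁻¹⁹)(3.69×10⁴)(1.01) ≈ 1.960×10⁻¹⁶ J + 5.970×10⁻¹⁵ J ≈ 6.166×10⁻¹⁵ J.
v_f = √(2·6.166×10⁻¹⁵/1.673×10⁻²⁷) ≈ 2.72×10⁶ m/s.

v_f ≈ 2.72×10⁶ m/s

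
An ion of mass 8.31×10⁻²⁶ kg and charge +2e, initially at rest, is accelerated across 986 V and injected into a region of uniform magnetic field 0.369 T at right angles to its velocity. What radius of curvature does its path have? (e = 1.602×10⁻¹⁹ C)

Acceleration: |q|V = ½mv² ⇒ v = √(2|q|V/m) = √(2·3.204×10⁻¹⁹·986/8.31×10⁻²⁶) ≈ 8.720×10⁴ m/s.
In the field: r = mv/(|q|B) = (8.31×10⁻²⁶)(8.720×10⁴)/((3.204×10⁻¹⁹)(0.369)) ≈ 0.0613 m.

r ≈ 0.0613 m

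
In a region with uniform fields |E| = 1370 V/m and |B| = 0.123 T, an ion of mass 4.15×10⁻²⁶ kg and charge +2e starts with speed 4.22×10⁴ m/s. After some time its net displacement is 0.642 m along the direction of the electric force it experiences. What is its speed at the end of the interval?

v_f ≈ 1.24×10⁵ m/s

B does no work; ΔKE = |q|E d.
½mv_f² = ½mv₀² + |q|Ed = ½(4.15×10⁻²⁶)(4.22×10⁴)² + (3.204×10⁻¹⁹)(1370)(0.642) ≈ 3.695×10⁻¹⁷ J + 2.818×10⁻¹⁶ J ≈ 3.188×10⁻¹⁶ J.
v_f = √(2·3.188×10⁻¹⁶/4.15×10⁻²⁶) ≈ 1.24×10⁵ m/s.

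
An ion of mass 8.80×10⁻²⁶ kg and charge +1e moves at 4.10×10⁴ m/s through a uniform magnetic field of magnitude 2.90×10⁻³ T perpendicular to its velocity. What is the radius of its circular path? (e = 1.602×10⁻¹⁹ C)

r ≈ 7.77 m

The magnetic force provides the centripetal force: |q|vB = mv²/r.
r = mv/(|q|B) = (8.80×10⁻²⁶)(4.10×10⁴)/((1.602×10⁻¹⁹)(2.90×10⁻³)) ≈ 7.77 m.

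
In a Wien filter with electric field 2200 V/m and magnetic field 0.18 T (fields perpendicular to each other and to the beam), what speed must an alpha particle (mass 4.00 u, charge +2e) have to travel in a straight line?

v = 1.2×10⁴ m/s

Zero net Lorentz force requires |qE| = |q v×B|, i.e. E = vB.
v = E/B = 2200/0.18 = 1.2×10⁴ m/s.
The result is independent of the particle's charge and mass.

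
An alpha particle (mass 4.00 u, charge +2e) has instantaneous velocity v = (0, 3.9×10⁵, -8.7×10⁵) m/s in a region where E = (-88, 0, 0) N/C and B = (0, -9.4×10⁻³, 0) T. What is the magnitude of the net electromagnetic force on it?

v×B = (-8180, 0, 0) N/C.
E + v×B = (-8270, 0, 0) N/C.
F = q(E + v×B) = (3.204×10⁻¹⁹ C)·(-8270, 0, 0) = (-2.65×10⁻¹⁵, 0, 0) N.
|F| = 2.65×10⁻¹⁵ N.

|F| ≈ 2.65×10⁻¹⁵ N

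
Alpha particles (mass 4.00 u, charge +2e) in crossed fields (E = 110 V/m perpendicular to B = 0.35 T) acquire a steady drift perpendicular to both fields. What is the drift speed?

The E×B drift speed is v_d = E/B.
v_d = 110/0.35 = 310 m/s.

v_d ≈ 310 m/s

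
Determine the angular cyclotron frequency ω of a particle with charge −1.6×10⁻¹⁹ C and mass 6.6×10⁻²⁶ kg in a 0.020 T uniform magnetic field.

ω = |q|B/m.
ω = (1.6×10⁻¹⁹)(0.020)/6.6×10⁻²⁶ ≈ 4.8×10⁴ rad/s.

ω ≈ 4.8×10⁴ rad/s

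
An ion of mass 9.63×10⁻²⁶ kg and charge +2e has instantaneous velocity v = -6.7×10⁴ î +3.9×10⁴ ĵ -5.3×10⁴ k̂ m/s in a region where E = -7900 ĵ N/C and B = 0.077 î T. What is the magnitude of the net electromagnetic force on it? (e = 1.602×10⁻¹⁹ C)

v×B = (0, -4080, -3000) N/C.
E + v×B = (0, -1.20×10⁴, -3000) N/C.
F = q(E + v×B) = (3.204×10⁻¹⁹ C)·(0, -1.20×10⁴, -3000) = (0, -3.84×10⁻¹⁵, -9.62×10⁻¹⁶) N.
|F| = 3.96×10⁻¹⁵ N.

|F| ≈ 3.96×10⁻¹⁵ N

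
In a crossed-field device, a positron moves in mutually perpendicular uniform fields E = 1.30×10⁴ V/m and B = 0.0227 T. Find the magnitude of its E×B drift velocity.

In crossed fields the guiding centre drifts at v_d = |E×B|/B² = E/B, independent of charge and mass.
v_d = 1.30×10⁴/0.0227 = 5.73×10⁵ m/s.

v_d ≈ 5.73×10⁵ m/s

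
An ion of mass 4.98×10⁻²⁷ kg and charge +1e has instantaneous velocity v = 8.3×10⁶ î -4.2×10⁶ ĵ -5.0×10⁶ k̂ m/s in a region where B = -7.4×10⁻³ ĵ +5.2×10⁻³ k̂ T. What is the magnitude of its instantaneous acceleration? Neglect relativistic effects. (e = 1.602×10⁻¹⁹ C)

|a| ≈ 3.07×10¹² m/s²

v×B = (-5.88×10⁴, -4.32×10⁴, -6.14×10⁴) N/C.
F = q v×B = (1.602×10⁻¹⁹ C)·(-5.88×10⁴, -4.32×10⁴, -6.14×10⁴) = (-9.43×10⁻¹⁵, -6.91×10⁻¹⁵, -9.84×10⁻¹⁵) N.
|a| = |F|/m = 1.528×10⁻¹⁴/4.98×10⁻²⁷ ≈ 3.07×10¹² m/s².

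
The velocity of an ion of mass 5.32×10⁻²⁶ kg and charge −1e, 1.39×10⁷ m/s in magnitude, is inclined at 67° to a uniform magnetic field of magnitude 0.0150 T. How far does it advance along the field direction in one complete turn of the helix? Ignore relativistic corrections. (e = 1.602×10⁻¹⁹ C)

p ≈ 755 m

v∥ = v cosθ = 1.39×10⁷·cos67° ≈ 5.431×10⁶ m/s.
T = 2πm/(|q|B) = 2π(5.32×10⁻²⁶)/((1.602×10⁻¹⁹)(0.0150)) ≈ 1.391×10⁻⁴ s.
pitch = v∥ T = (5.431×10⁶)(1.391×10⁻⁴) ≈ 755 m.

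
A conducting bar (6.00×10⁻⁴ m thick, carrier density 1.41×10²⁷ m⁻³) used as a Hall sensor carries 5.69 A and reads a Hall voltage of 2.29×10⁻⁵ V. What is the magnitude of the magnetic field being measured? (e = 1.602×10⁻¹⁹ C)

B ≈ 0.545 T

From V_H = IB/(n e t), B = V_H n e t / I.
B = (2.29×10⁻⁵)(1.41×10²⁷)(1.602×10⁻¹⁹)(6.00×10⁻⁴)/5.69 ≈ 0.545 T.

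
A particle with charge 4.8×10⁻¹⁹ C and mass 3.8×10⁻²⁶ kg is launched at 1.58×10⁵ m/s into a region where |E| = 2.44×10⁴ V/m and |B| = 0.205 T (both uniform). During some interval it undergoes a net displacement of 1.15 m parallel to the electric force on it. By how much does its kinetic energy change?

The magnetic force is always ⟂ v and does no work; only the electric force changes KE.
ΔKE = F_E · d = |q|E d = (4.8×10⁻¹⁹)(2.44×10⁴)(1.15) ≈ 1.35×10⁻¹⁴ J.

ΔKE ≈ 1.35×10⁻¹⁴ J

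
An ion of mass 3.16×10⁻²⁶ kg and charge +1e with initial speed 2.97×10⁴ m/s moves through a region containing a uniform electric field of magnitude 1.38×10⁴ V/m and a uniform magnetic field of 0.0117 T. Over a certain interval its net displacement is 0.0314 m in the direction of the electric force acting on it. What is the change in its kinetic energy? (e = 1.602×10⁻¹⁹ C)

The magnetic force is always ⟂ v and does no work; only the electric force changes KE.
ΔKE = F_E · d = |q|E d = (1.602×10⁻¹⁹)(1.38×10⁴)(0.0314) ≈ 6.94×10⁻¹⁷ J.

ΔKE ≈ 6.94×10⁻¹⁷ J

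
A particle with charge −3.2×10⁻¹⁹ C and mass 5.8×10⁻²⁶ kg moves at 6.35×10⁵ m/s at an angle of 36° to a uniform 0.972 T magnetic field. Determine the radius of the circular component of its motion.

v⊥ = v sinθ = 6.35×10⁵·sin36° ≈ 3.732×10⁵ m/s.
r = m v⊥/(|q|B) = (5.8×10⁻²⁶)(3.732×10⁵)/((3.2×10⁻¹⁹)(0.972)) ≈ 0.0696 m.

r ≈ 0.0696 m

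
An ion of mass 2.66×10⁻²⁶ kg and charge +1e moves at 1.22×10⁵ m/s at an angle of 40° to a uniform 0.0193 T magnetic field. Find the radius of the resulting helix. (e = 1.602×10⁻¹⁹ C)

r ≈ 0.675 m

v⊥ = v sinθ = 1.22×10⁵·sin40° ≈ 7.842×10⁴ m/s.
r = m v⊥/(|q|B) = (2.66×10⁻²⁶)(7.842×10⁴)/((1.602×10⁻¹⁹)(0.0193)) ≈ 0.675 m.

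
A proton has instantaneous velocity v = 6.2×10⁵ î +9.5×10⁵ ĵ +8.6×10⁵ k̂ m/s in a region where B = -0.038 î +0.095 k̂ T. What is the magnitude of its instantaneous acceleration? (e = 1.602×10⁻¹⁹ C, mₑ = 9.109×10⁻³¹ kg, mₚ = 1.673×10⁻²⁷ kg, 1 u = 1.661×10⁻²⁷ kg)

|a| ≈ 1.28×10¹³ m/s²

v×B = (9.02×10⁴, -9.16×10⁴, 3.61×10⁴) N/C.
F = q v×B = (1.602×10⁻¹⁹ C)·(9.02×10⁴, -9.16×10⁴, 3.61×10⁴) = (1.45×10⁻¹⁴, -1.47×10⁻¹⁴, 5.78×10⁻¹⁵) N.
|a| = |F|/m = 2.139×10⁻¹⁴/1.673×10⁻²⁷ ≈ 1.28×10¹³ m/s².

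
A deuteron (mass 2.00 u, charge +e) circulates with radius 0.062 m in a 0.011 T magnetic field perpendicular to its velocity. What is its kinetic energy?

v = |q|Br/m, then KE = ½mv² = (qBr)²/(2m).
v = (1.602×10⁻¹⁹)(0.011)(0.062)/3.322×10⁻²⁷ ≈ 3.289×10⁴ m/s.
KE = ½(3.322×10⁻²⁷)(3.289×10⁴)² ≈ 1.8×10⁻¹⁸ J.

KE ≈ 1.8×10⁻¹⁸ J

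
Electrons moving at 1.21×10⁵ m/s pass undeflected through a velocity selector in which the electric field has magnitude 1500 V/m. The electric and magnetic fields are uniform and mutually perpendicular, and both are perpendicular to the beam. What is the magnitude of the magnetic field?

B = 0.0124 T

Balance of forces in the selector: qE = qvB ⇒ B = E/v.
B = 1500/1.21×10⁵ = 0.0124 T.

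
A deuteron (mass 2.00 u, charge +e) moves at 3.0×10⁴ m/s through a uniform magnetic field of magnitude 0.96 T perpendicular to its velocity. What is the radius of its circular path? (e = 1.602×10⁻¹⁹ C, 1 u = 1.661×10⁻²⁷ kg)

r ≈ 6.5×10⁻⁴ m

The magnetic force provides the centripetal force: |q|vB = mv²/r.
r = mv/(|q|B) = (3.322×10⁻²⁷)(3.0×10⁴)/((1.602×10⁻¹⁹)(0.96)) ≈ 6.5×10⁻⁴ m.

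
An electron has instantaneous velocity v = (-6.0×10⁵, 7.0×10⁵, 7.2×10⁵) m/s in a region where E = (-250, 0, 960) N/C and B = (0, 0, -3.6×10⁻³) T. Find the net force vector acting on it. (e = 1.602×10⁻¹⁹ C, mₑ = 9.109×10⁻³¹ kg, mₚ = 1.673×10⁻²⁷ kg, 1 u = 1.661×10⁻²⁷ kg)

v×B = (-2520, -2160, 0) N/C.
E + v×B = (-2770, -2160, 960) N/C.
F = q(E + v×B) = (−1.602×10⁻¹⁹ C)·(-2770, -2160, 960) = (4.44×10⁻¹⁶, 3.46×10⁻¹⁶, -1.54×10⁻¹⁶) N.

F ≈ (4.44×10⁻¹⁶, 3.46×10⁻¹⁶, -1.54×10⁻¹⁶) N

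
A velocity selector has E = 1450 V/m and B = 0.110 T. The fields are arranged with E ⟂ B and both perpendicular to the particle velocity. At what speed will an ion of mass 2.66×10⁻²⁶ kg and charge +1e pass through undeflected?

v = 1.32×10⁴ m/s

Straight-line motion ⇒ electric and magnetic forces cancel, so E = vB.
v = E/B = 1450/0.110 = 1.32×10⁴ m/s.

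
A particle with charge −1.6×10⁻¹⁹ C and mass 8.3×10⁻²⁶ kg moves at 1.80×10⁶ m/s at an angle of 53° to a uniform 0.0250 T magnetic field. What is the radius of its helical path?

r ≈ 29.8 m

v⊥ = v sinθ = 1.80×10⁶·sin53° ≈ 1.438×10⁶ m/s.
r = m v⊥/(|q|B) = (8.3×10⁻²⁶)(1.438×10⁶)/((1.6×10⁻¹⁹)(0.0250)) ≈ 29.8 m.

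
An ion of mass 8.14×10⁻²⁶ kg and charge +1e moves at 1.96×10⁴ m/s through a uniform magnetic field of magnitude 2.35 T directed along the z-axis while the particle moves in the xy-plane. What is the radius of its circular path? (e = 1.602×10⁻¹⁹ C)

r ≈ 4.24×10⁻³ m

The magnetic force provides the centripetal force: |q|vB = mv²/r.
r = mv/(|q|B) = (8.14×10⁻²⁶)(1.96×10⁴)/((1.602×10⁻¹⁹)(2.35)) ≈ 4.24×10⁻³ m.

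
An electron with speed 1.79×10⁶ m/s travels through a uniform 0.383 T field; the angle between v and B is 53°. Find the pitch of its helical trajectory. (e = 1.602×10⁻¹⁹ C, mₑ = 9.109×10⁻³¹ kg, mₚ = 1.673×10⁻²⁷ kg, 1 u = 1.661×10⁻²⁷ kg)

p ≈ 1.00×10⁻⁴ m

v∥ = v cosθ = 1.79×10⁶·cos53° ≈ 1.077×10⁶ m/s.
T = 2πm/(|q|B) = 2π(9.109×10⁻³¹)/((1.602×10⁻¹⁹)(0.383)) ≈ 9.328×10⁻¹¹ s.
pitch = v∥ T = (1.077×10⁶)(9.328×10⁻¹¹) ≈ 1.00×10⁻⁴ m.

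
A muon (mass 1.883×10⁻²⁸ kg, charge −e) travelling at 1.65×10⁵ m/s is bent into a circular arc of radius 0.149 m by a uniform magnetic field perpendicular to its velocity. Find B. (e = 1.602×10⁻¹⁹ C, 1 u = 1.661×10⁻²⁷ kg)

B ≈ 1.30×10⁻³ T

From |q|vB = mv²/r, B = mv/(|q|r).
B = (1.883×10⁻²⁸)(1.65×10⁵)/((1.602×10⁻¹⁹)(0.149)) ≈ 1.30×10⁻³ T.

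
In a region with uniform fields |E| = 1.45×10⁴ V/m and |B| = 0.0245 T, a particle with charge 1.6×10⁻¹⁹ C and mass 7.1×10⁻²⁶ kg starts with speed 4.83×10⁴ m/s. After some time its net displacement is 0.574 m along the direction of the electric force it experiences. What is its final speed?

v_f ≈ 2.00×10⁵ m/s

B does no work; ΔKE = |q|E d.
½mv_f² = ½mv₀² + |q|Ed = ½(7.1×10⁻²⁶)(4.83×10⁴)² + (1.6×10⁻¹⁹)(1.45×10⁴)(0.574) ≈ 8.282×10⁻¹⁷ J + 1.332×10⁻¹⁵ J ≈ 1.414×10⁻¹⁵ J.
v_f = √(2·1.414×10⁻¹⁵/7.1×10⁻²⁶) ≈ 2.00×10⁵ m/s.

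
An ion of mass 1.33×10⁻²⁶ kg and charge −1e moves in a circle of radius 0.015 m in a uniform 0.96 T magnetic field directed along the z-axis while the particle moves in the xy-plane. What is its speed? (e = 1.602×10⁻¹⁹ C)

From |q|vB = mv²/r, v = |q|Br/m.
v = (1.602×10⁻¹⁹)(0.96)(0.015)/1.33×10⁻²⁶ ≈ 1.7×10⁵ m/s.

v ≈ 1.7×10⁵ m/s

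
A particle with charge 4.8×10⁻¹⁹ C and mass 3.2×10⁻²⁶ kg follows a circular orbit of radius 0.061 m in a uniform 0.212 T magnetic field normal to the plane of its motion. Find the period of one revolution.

T ≈ 1.98×10⁻⁶ s

The cyclotron period depends only on m, q, B: T = 2πm/(|q|B).
T = 2π(3.2×10⁻²⁶)/((4.8×10⁻¹⁹)(0.212)) ≈ 1.98×10⁻⁶ s.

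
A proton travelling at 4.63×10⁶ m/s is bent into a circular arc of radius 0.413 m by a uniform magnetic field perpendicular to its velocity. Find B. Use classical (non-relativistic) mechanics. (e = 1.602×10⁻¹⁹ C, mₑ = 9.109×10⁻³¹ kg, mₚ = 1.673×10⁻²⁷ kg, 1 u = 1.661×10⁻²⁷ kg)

From |q|vB = mv²/r, B = mv/(|q|r).
B = (1.673×10⁻²⁷)(4.63×10⁶)/((1.602×10⁻¹⁹)(0.413)) ≈ 0.117 T.

B ≈ 0.117 T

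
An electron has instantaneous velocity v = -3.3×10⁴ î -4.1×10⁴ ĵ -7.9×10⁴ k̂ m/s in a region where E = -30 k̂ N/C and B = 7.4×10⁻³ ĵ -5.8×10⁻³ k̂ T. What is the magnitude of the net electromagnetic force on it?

v×B = (822, -191, -244) N/C.
E + v×B = (822, -191, -274) N/C.
F = q(E + v×B) = (−1.602×10⁻¹⁹ C)·(822, -191, -274) = (-1.32×10⁻¹⁶, 3.07×10⁻¹⁷, 4.39×10⁻¹⁷) N.
|F| = 1.42×10⁻¹⁶ N.

|F| ≈ 1.42×10⁻¹⁶ N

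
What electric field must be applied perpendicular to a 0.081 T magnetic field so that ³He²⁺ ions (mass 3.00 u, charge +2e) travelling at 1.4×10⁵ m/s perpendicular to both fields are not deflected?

E = 1.1×10⁴ V/m

For straight-line motion qE = qvB, so E = vB.
E = 1.4×10⁵ × 0.081 = 1.1×10⁴ V/m.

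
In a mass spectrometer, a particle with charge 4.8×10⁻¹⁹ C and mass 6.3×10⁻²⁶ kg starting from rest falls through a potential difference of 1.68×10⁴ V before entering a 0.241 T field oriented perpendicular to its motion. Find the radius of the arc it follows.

r ≈ 0.276 m

Acceleration: |q|V = ½mv² ⇒ v = √(2|q|V/m) = √(2·4.8×10⁻¹⁹·1.68×10⁴/6.3×10⁻²⁶) ≈ 5.060×10⁵ m/s.
In the field: r = mv/(|q|B) = (6.3×10⁻²⁶)(5.060×10⁵)/((4.8×10⁻¹⁹)(0.241)) ≈ 0.276 m.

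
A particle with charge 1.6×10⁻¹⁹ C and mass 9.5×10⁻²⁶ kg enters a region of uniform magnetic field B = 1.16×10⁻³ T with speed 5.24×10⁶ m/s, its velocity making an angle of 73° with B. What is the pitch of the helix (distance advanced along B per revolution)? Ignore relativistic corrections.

p ≈ 4930 m

v∥ = v cosθ = 5.24×10⁶·cos73° ≈ 1.532×10⁶ m/s.
T = 2πm/(|q|B) = 2π(9.5×10⁻²⁶)/((1.6×10⁻¹⁹)(1.16×10⁻³)) ≈ 3.216×10⁻³ s.
pitch = v∥ T = (1.532×10⁶)(3.216×10⁻³) ≈ 4930 m.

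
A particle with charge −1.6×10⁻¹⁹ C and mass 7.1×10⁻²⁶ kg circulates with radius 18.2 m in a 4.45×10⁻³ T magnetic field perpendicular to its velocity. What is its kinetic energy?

KE ≈ 7380 eV

v = |q|Br/m, then KE = ½mv² = (qBr)²/(2m).
v = (1.6×10⁻¹⁹)(4.45×10⁻³)(18.2)/7.1×10⁻²⁶ ≈ 1.825×10⁵ m/s.
KE = ½(7.1×10⁻²⁶)(1.825×10⁵)² ≈ 1.18×10⁻¹⁵ J = 7380 eV.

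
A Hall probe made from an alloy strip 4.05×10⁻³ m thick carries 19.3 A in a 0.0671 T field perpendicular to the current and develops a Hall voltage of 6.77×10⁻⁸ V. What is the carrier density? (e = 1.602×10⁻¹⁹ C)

n ≈ 2.95×10²⁸ m⁻³

From V_H = IB/(n e t), n = IB/(V_H e t).
n = (19.3)(0.0671)/((6.77×10⁻⁸)(1.602×10⁻¹⁹)(4.05×10⁻³)) ≈ 2.95×10²⁸ m⁻³.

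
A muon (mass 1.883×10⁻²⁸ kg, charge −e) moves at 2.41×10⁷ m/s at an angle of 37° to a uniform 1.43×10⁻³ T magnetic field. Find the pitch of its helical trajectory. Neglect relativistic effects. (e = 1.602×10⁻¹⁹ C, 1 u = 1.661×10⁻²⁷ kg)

p ≈ 99.4 m

v∥ = v cosθ = 2.41×10⁷·cos37° ≈ 1.925×10⁷ m/s.
T = 2πm/(|q|B) = 2π(1.883×10⁻²⁸)/((1.602×10⁻¹⁹)(1.43×10⁻³)) ≈ 5.165×10⁻⁶ s.
pitch = v∥ T = (1.925×10⁷)(5.165×10⁻⁶) ≈ 99.4 m.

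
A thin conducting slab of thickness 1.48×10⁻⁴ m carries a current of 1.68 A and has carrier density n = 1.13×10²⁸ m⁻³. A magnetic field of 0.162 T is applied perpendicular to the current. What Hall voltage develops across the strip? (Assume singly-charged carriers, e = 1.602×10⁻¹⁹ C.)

V_H ≈ 1.02×10⁻⁶ V

V_H = IB/(n e t).
V_H = (1.68)(0.162)/((1.13×10²⁸)(1.602×10⁻¹⁹)(1.48×10⁻⁴)) ≈ 1.02×10⁻⁶ V.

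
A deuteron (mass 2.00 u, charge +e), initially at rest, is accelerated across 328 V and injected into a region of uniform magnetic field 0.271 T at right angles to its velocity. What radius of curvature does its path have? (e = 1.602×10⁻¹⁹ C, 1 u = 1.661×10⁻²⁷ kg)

Acceleration: |q|V = ½mv² ⇒ v = √(2|q|V/m) = √(2·1.602×10⁻¹⁹·328/3.322×10⁻²⁷) ≈ 1.779×10⁵ m/s.
In the field: r = mv/(|q|B) = (3.322×10⁻²⁷)(1.779×10⁵)/((1.602×10⁻¹⁹)(0.271)) ≈ 0.0136 m.

r ≈ 0.0136 m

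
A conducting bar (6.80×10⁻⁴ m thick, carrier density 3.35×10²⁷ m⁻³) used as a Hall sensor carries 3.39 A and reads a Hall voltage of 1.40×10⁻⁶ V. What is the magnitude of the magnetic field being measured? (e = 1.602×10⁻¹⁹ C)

From V_H = IB/(n e t), B = V_H n e t / I.
B = (1.40×10⁻⁶)(3.35×10²⁷)(1.602×10⁻¹⁹)(6.80×10⁻⁴)/3.39 ≈ 0.151 T.

B ≈ 0.151 T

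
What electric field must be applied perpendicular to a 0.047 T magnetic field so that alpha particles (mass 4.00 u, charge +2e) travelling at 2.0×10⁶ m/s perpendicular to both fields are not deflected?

E = 9.4×10⁴ V/m

For straight-line motion qE = qvB, so E = vB.
E = 2.0×10⁶ × 0.047 = 9.4×10⁴ V/m.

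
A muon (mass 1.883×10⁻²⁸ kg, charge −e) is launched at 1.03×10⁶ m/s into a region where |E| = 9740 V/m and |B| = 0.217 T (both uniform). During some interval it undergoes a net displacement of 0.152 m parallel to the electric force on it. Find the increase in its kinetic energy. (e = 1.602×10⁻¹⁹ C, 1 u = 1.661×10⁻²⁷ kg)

ΔKE ≈ 2.37×10⁻¹⁶ J

The magnetic force is always ⟂ v and does no work; only the electric force changes KE.
ΔKE = F_E · d = |q|E d = (1.602×10⁻¹⁹)(9740)(0.152) ≈ 2.37×10⁻¹⁶ J.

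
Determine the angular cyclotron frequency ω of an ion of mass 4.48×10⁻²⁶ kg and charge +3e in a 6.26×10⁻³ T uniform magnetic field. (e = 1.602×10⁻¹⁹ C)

ω = |q|B/m.
ω = (4.806×10⁻¹⁹)(6.26×10⁻³)/4.48×10⁻²⁶ ≈ 6.72×10⁴ rad/s.

ω ≈ 6.72×10⁴ rad/s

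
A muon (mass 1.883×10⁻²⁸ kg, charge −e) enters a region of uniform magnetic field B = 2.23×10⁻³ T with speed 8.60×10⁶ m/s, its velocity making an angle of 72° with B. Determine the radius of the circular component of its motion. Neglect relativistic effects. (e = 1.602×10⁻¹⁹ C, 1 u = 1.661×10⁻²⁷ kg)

v⊥ = v sinθ = 8.60×10⁶·sin72° ≈ 8.179×10⁶ m/s.
r = m v⊥/(|q|B) = (1.883×10⁻²⁸)(8.179×10⁶)/((1.602×10⁻¹⁹)(2.23×10⁻³)) ≈ 4.31 m.

r ≈ 4.31 m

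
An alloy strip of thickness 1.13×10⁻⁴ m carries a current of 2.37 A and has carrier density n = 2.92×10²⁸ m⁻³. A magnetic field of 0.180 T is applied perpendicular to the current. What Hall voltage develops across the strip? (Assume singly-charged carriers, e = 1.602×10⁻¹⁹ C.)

V_H ≈ 8.07×10⁻⁷ V

V_H = IB/(n e t).
V_H = (2.37)(0.180)/((2.92×10²⁸)(1.602×10⁻¹⁹)(1.13×10⁻⁴)) ≈ 8.07×10⁻⁷ V.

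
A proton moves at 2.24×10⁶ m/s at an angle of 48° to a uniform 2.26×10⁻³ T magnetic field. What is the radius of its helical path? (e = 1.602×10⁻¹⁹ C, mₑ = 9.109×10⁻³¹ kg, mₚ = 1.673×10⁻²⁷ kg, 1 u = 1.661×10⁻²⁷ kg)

v⊥ = v sinθ = 2.24×10⁶·sin48° ≈ 1.665×10⁶ m/s.
r = m v⊥/(|q|B) = (1.673×10⁻²⁷)(1.665×10⁶)/((1.602×10⁻¹⁹)(2.26×10⁻³)) ≈ 7.69 m.

r ≈ 7.69 m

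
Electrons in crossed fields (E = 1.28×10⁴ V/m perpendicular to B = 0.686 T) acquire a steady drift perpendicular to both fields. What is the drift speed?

v_d ≈ 1.87×10⁴ m/s

In crossed fields the guiding centre drifts at v_d = |E×B|/B² = E/B, independent of charge and mass.
v_d = 1.28×10⁴/0.686 = 1.87×10⁴ m/s.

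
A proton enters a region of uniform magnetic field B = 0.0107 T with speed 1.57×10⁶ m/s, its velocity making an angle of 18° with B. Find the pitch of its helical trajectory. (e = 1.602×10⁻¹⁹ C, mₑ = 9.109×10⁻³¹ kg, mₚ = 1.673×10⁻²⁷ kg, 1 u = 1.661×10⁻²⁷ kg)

v∥ = v cosθ = 1.57×10⁶·cos18° ≈ 1.493×10⁶ m/s.
T = 2πm/(|q|B) = 2π(1.673×10⁻²⁷)/((1.602×10⁻¹⁹)(0.0107)) ≈ 6.132×10⁻⁶ s.
pitch = v∥ T = (1.493×10⁶)(6.132×10⁻⁶) ≈ 9.16 m.

p ≈ 9.16 m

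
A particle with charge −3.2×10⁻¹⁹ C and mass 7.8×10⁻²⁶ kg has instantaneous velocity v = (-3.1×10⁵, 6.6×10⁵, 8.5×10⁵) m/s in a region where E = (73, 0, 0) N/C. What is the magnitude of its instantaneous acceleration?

|a| ≈ 2.99×10⁸ m/s²

Only an electric field acts, so F = qE = (−3.2×10⁻¹⁹ C)·(73.0, 0, 0) = (-2.34×10⁻¹⁷, 0, 0) N.
|a| = |F|/m = 2.336×10⁻¹⁷/7.8×10⁻²⁶ ≈ 2.99×10⁸ m/s².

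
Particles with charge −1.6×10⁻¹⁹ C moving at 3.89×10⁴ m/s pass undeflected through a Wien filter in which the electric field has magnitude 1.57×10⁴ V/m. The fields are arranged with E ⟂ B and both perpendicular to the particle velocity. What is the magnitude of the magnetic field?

B = 0.404 T

Balance of forces in the selector: qE = qvB ⇒ B = E/v.
B = 1.57×10⁴/3.89×10⁴ = 0.404 T.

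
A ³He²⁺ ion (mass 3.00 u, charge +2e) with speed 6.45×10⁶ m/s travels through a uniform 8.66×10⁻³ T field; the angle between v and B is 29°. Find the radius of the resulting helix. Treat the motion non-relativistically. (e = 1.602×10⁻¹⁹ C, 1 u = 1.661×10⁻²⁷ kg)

v⊥ = v sinθ = 6.45×10⁶·sin29° ≈ 3.127×10⁶ m/s.
r = m v⊥/(|q|B) = (4.983×10⁻²⁷)(3.127×10⁶)/((3.204×10⁻¹⁹)(8.66×10⁻³)) ≈ 5.62 m.

r ≈ 5.62 m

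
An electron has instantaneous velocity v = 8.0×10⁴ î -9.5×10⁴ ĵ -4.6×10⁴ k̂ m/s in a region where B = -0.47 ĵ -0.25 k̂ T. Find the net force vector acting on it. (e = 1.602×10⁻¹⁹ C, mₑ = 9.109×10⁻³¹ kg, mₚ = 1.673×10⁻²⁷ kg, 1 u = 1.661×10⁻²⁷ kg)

F ≈ (-3.41×10⁻¹⁶, -3.20×10⁻¹⁵, 6.02×10⁻¹⁵) N

v×B = (2130, 2.00×10⁴, -3.76×10⁴) N/C.
F = q v×B = (−1.602×10⁻¹⁹ C)·(2130, 2.00×10⁴, -3.76×10⁴) = (-3.41×10⁻¹⁶, -3.20×10⁻¹⁵, 6.02×10⁻¹⁵) N.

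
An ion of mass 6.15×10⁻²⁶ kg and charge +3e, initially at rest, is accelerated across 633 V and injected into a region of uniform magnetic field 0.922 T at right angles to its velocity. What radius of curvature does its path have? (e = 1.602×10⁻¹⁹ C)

r ≈ 0.0138 m

Acceleration: |q|V = ½mv² ⇒ v = √(2|q|V/m) = √(2·4.806×10⁻¹⁹·633/6.15×10⁻²⁶) ≈ 9.947×10⁴ m/s.
In the field: r = mv/(|q|B) = (6.15×10⁻²⁶)(9.947×10⁴)/((4.806×10⁻¹⁹)(0.922)) ≈ 0.0138 m.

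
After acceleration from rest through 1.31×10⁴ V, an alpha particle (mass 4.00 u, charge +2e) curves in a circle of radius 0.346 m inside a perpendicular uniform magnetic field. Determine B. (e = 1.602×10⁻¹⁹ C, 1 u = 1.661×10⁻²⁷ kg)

B ≈ 0.0674 T

v = √(2|q|V/m) = √(2·3.204×10⁻¹⁹·1.31×10⁴/6.644×10⁻²⁷) ≈ 1.124×10⁶ m/s.
B = mv/(|q|r) = (6.644×10⁻²⁷)(1.124×10⁶)/((3.204×10⁻¹⁹)(0.346)) ≈ 0.0674 T.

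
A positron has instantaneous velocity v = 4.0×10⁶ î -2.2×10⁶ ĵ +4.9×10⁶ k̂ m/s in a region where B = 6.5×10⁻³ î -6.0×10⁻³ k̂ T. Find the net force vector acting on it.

F ≈ (2.11×10⁻¹⁵, 8.95×10⁻¹⁵, 2.29×10⁻¹⁵) N

v×B = (1.32×10⁴, 5.58×10⁴, 1.43×10⁴) N/C.
F = q v×B = (1.602×10⁻¹⁹ C)·(1.32×10⁴, 5.58×10⁴, 1.43×10⁴) = (2.11×10⁻¹⁵, 8.95×10⁻¹⁵, 2.29×10⁻¹⁵) N.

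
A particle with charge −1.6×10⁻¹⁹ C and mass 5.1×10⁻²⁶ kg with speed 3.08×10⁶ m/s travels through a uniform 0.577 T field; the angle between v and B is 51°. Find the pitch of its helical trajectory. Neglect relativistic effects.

v∥ = v cosθ = 3.08×10⁶·cos51° ≈ 1.938×10⁶ m/s.
T = 2πm/(|q|B) = 2π(5.1×10⁻²⁶)/((1.6×10⁻¹⁹)(0.577)) ≈ 3.471×10⁻⁶ s.
pitch = v∥ T = (1.938×10⁶)(3.471×10⁻⁶) ≈ 6.73 m.

p ≈ 6.73 m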